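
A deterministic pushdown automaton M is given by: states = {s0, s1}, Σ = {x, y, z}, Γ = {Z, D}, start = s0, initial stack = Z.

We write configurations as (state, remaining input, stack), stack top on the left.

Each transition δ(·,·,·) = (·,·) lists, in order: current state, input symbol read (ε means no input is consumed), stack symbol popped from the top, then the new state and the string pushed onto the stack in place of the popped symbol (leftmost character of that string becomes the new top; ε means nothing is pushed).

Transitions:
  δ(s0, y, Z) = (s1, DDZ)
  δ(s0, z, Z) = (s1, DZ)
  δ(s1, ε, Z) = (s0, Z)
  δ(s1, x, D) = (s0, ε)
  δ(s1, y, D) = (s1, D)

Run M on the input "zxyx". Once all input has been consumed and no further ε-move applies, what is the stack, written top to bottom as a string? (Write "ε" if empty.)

DZ

(s0, zxyx, Z)
  read z, top Z: go to s1, push DZ → (s1, xyx, DZ)
  read x, top D: go to s0, push ε → (s0, yx, Z)
  read y, top Z: go to s1, push DDZ → (s1, x, DDZ)
  read x, top D: go to s0, push ε → (s0, ε, DZ)
All input consumed in state s0 with stack DZ.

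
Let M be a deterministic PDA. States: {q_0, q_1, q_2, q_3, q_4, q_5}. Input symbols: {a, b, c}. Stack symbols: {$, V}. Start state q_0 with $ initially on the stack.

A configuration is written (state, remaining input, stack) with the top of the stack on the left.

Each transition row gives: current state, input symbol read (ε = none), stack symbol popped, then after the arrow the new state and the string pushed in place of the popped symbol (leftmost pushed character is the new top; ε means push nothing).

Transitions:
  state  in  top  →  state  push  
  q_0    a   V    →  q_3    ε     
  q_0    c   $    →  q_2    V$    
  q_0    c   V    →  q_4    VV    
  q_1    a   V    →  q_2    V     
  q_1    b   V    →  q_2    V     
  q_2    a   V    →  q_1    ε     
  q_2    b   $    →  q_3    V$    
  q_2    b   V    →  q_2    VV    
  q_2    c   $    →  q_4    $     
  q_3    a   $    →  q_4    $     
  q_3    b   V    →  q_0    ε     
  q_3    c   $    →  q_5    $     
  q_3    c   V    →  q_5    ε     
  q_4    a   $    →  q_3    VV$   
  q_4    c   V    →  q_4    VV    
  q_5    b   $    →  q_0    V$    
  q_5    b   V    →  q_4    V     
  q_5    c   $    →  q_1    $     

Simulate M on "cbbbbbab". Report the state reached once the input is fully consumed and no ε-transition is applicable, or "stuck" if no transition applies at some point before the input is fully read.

q_2

(q_0, cbbbbbab, $) ⊢ (q_2, bbbbbab, V$) ⊢ (q_2, bbbbab, VV$) ⊢ (q_2, bbbab, VVV$) ⊢ (q_2, bbab, VVVV$) ⊢ (q_2, bab, VVVVV$) ⊢ (q_2, ab, VVVVVV$) ⊢ (q_1, b, VVVVV$) ⊢ (q_2, ε, VVVVV$)
All input consumed; M is in state q_2.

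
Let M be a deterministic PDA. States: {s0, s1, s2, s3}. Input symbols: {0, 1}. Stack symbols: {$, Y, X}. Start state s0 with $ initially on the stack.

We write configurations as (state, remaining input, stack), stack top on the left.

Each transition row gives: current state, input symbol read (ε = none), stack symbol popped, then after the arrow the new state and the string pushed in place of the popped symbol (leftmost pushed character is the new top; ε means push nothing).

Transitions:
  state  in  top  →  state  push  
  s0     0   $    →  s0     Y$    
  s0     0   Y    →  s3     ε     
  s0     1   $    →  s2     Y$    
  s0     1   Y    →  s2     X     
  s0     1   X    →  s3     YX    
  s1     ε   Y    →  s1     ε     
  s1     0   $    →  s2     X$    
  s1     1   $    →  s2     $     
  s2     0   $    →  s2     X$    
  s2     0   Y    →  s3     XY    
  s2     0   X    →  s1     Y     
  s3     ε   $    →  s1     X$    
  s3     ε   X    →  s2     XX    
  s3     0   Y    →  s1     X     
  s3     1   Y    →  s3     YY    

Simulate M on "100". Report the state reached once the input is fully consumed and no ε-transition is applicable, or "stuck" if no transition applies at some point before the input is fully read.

s1

(s0, 100, $)
  read 1, top $: go to s2, push Y$ → (s2, 00, Y$)
  read 0, top Y: go to s3, push XY → (s3, 0, XY$)
  ε-move, top X: go to s2, push XX → (s2, 0, XXY$)
  read 0, top X: go to s1, push Y → (s1, ε, YXY$)
  ε-move, top Y: go to s1, push ε → (s1, ε, XY$)
All input consumed; M is in state s1.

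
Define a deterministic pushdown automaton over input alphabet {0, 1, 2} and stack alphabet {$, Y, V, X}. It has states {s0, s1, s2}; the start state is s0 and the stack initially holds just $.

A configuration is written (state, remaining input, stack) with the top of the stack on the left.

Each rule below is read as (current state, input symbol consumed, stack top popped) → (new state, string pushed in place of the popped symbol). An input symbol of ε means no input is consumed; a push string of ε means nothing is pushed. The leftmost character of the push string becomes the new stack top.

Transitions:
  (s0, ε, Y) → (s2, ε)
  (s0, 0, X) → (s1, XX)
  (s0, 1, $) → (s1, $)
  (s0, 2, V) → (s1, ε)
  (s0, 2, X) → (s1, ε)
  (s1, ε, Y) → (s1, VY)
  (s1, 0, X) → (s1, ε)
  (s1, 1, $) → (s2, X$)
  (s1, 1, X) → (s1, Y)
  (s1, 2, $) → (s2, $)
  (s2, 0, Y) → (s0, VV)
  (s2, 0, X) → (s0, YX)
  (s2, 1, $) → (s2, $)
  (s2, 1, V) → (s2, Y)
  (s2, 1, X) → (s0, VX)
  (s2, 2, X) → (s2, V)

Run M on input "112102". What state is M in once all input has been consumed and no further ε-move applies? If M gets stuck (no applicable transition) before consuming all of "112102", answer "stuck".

(s0, 112102, $) ⊢ (s1, 12102, $) ⊢ (s2, 2102, X$) ⊢ (s2, 102, V$) ⊢ (s2, 02, Y$) ⊢ (s0, 2, VV$) ⊢ (s1, ε, V$)
All input consumed; M is in state s1.

s1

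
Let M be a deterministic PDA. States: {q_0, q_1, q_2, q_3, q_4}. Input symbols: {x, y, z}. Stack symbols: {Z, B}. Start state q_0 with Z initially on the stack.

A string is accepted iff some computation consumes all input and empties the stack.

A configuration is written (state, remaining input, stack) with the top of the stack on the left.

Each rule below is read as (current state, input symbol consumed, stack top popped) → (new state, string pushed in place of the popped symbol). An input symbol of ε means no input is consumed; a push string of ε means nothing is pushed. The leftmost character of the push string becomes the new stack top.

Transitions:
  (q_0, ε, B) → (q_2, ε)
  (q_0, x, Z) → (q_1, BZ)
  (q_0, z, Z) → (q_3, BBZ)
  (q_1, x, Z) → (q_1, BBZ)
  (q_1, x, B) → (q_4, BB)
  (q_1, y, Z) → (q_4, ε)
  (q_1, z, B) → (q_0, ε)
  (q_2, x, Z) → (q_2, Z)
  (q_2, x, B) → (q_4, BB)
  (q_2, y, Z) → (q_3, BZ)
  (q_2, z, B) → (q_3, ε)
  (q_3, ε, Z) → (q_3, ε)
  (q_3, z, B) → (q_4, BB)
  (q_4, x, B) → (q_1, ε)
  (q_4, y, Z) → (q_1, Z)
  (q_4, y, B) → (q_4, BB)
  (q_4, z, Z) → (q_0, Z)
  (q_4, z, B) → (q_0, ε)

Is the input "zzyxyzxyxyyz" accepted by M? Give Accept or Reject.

(q_0, zzyxyzxyxyyz, Z) ⊢ (q_3, zyxyzxyxyyz, BBZ) ⊢ (q_4, yxyzxyxyyz, BBBZ) ⊢ (q_4, xyzxyxyyz, BBBBZ) ⊢ (q_1, yzxyxyyz, BBBZ)
No transition applies at (q_1, yzxyxyyz, BBBZ); input not fully consumed.

Reject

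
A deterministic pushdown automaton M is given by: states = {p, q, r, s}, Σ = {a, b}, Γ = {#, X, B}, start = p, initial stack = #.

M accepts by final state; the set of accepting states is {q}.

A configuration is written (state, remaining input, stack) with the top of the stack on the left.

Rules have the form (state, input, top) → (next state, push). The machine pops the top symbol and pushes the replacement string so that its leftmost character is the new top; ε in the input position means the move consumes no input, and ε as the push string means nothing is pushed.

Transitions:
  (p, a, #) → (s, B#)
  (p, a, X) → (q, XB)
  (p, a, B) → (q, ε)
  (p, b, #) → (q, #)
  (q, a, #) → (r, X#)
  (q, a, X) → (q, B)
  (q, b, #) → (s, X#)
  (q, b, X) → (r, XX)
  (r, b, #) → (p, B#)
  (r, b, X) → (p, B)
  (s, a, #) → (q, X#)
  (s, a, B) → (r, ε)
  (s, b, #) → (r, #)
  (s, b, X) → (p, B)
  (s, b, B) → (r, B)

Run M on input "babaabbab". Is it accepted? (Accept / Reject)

(p, babaabbab, #)
  read b, top #: go to q, push # → (q, abaabbab, #)
  read a, top #: go to r, push X# → (r, baabbab, X#)
  read b, top X: go to p, push B → (p, aabbab, B#)
  read a, top B: go to q, push ε → (q, abbab, #)
  read a, top #: go to r, push X# → (r, bbab, X#)
  read b, top X: go to p, push B → (p, bab, B#)
No transition applies at (p, bab, B#); input not fully consumed.

Reject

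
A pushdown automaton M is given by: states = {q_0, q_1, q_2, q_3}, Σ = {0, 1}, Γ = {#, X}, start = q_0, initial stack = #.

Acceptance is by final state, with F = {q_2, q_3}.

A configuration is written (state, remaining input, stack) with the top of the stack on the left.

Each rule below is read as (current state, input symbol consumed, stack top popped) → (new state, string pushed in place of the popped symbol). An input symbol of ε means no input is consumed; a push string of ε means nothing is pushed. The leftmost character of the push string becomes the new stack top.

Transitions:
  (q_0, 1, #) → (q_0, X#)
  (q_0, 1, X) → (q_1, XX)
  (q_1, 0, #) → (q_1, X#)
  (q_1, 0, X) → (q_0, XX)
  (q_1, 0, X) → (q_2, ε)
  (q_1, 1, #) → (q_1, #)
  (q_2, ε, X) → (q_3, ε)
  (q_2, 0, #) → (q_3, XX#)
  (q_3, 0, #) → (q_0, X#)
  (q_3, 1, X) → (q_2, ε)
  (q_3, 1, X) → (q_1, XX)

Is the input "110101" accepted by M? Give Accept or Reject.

One accepting computation: (q_0, 110101, #) ⊢ (q_0, 10101, X#) ⊢ (q_1, 0101, XX#) ⊢ (q_0, 101, XXX#) ⊢ (q_1, 01, XXXX#) ⊢ (q_2, 1, XXX#) ⊢ (q_3, 1, XX#) ⊢ (q_2, ε, X#)
All input consumed and state q_2 ∈ F.

Accept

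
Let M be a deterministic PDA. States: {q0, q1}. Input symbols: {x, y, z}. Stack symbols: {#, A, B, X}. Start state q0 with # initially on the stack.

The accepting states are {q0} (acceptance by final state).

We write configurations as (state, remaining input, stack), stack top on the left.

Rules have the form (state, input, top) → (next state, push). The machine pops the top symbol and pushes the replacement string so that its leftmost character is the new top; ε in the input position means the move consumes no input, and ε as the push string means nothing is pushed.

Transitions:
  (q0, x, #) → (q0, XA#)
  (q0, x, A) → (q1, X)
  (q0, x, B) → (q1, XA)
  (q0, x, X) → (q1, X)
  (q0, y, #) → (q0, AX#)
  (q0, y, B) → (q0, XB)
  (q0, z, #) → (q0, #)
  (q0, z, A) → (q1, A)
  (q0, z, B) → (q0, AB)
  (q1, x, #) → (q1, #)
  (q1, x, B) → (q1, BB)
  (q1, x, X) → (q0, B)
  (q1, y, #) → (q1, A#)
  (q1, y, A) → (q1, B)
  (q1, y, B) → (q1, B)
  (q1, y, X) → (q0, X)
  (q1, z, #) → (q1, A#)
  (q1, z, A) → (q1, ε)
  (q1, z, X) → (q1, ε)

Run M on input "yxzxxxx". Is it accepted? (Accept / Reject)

(q0, yxzxxxx, #)
  read y, top #: go to q0, push AX# → (q0, xzxxxx, AX#)
  read x, top A: go to q1, push X → (q1, zxxxx, XX#)
  read z, top X: go to q1, push ε → (q1, xxxx, X#)
  read x, top X: go to q0, push B → (q0, xxx, B#)
  read x, top B: go to q1, push XA → (q1, xx, XA#)
  read x, top X: go to q0, push B → (q0, x, BA#)
  read x, top B: go to q1, push XA → (q1, ε, XAA#)
All input consumed; state q1 ∉ F and no further ε-move applies.

Reject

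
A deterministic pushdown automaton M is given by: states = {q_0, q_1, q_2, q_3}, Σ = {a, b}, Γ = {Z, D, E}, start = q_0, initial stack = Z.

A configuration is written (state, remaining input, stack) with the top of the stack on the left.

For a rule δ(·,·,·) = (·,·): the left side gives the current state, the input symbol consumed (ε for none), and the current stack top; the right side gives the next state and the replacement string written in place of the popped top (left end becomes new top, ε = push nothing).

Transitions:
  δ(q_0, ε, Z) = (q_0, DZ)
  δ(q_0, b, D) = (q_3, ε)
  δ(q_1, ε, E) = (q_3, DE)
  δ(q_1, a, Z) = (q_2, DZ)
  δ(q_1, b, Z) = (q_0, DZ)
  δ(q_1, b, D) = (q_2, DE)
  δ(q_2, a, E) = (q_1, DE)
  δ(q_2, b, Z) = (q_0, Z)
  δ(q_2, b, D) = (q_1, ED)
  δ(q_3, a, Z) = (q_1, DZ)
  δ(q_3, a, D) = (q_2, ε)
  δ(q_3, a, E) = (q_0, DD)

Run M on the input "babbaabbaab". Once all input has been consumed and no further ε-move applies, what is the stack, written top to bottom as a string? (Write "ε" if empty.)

(q_0, babbaabbaab, Z) ⊢ (q_0, babbaabbaab, DZ) ⊢ (q_3, abbaabbaab, Z) ⊢ (q_1, bbaabbaab, DZ) ⊢ (q_2, baabbaab, DEZ) ⊢ (q_1, aabbaab, EDEZ) ⊢ (q_3, aabbaab, DEDEZ) ⊢ (q_2, abbaab, EDEZ) ⊢ (q_1, bbaab, DEDEZ) ⊢ (q_2, baab, DEEDEZ) ⊢ (q_1, aab, EDEEDEZ) ⊢ (q_3, aab, DEDEEDEZ) ⊢ (q_2, ab, EDEEDEZ) ⊢ (q_1, b, DEDEEDEZ) ⊢ (q_2, ε, DEEDEEDEZ)
All input consumed in state q_2 with stack DEEDEEDEZ.

DEEDEEDEZ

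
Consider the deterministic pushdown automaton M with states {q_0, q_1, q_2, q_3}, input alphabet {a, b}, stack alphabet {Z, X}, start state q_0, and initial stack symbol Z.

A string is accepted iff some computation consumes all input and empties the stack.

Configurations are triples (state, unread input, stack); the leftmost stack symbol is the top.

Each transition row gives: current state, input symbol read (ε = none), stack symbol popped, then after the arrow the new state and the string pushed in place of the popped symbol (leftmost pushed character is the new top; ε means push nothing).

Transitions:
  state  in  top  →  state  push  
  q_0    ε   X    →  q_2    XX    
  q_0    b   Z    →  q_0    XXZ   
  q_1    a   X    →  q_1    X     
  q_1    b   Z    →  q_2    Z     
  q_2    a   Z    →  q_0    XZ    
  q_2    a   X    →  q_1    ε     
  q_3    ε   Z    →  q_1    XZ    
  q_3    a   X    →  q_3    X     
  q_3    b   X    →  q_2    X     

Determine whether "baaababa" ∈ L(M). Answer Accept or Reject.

Reject

(q_0, baaababa, Z)
  read b, top Z: go to q_0, push XXZ → (q_0, aaababa, XXZ)
  ε-move, top X: go to q_2, push XX → (q_2, aaababa, XXXZ)
  read a, top X: go to q_1, push ε → (q_1, aababa, XXZ)
  read a, top X: go to q_1, push X → (q_1, ababa, XXZ)
  read a, top X: go to q_1, push X → (q_1, baba, XXZ)
No transition applies at (q_1, baba, XXZ); input not fully consumed.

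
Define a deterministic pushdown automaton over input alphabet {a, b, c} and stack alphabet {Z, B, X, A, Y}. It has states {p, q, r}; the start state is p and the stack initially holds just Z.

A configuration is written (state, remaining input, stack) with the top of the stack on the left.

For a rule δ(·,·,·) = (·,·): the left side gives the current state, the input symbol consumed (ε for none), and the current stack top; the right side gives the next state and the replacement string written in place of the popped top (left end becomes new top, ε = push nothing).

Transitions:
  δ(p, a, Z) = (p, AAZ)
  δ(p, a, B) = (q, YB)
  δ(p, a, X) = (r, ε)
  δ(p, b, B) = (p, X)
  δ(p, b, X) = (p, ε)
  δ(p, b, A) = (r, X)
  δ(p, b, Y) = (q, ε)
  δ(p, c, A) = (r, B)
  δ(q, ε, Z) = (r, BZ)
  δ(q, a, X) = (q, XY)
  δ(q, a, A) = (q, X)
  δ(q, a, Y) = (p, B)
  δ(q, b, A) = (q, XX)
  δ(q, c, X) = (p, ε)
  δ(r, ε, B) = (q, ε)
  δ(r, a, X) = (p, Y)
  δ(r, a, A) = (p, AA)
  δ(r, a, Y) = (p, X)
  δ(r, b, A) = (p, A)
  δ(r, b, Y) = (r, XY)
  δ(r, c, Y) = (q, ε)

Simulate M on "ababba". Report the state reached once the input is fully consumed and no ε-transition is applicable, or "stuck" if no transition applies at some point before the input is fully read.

q

(p, ababba, Z)
  read a, top Z: go to p, push AAZ → (p, babba, AAZ)
  read b, top A: go to r, push X → (r, abba, XAZ)
  read a, top X: go to p, push Y → (p, bba, YAZ)
  read b, top Y: go to q, push ε → (q, ba, AZ)
  read b, top A: go to q, push XX → (q, a, XXZ)
  read a, top X: go to q, push XY → (q, ε, XYXZ)
All input consumed; M is in state q.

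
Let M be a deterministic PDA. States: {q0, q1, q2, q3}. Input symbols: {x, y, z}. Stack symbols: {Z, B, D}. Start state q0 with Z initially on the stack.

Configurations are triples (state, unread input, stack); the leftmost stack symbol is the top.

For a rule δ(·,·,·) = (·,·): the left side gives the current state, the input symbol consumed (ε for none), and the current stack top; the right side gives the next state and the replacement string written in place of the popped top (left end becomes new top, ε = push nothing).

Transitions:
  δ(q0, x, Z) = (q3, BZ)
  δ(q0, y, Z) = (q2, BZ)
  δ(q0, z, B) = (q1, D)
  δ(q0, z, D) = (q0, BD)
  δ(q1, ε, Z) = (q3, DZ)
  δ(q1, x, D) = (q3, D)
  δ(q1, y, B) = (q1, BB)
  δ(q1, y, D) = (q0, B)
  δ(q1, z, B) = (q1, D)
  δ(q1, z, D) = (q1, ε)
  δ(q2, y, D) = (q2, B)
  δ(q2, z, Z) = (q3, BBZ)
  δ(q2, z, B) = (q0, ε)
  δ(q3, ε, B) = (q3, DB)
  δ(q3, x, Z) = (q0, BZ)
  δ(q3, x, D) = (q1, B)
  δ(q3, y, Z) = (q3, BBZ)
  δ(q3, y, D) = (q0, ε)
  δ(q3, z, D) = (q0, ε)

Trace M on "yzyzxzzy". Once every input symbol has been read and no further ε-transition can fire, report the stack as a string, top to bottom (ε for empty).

(q0, yzyzxzzy, Z) ⊢ (q2, zyzxzzy, BZ) ⊢ (q0, yzxzzy, Z) ⊢ (q2, zxzzy, BZ) ⊢ (q0, xzzy, Z) ⊢ (q3, zzy, BZ) ⊢ (q3, zzy, DBZ) ⊢ (q0, zy, BZ) ⊢ (q1, y, DZ) ⊢ (q0, ε, BZ)
All input consumed in state q0 with stack BZ.

BZ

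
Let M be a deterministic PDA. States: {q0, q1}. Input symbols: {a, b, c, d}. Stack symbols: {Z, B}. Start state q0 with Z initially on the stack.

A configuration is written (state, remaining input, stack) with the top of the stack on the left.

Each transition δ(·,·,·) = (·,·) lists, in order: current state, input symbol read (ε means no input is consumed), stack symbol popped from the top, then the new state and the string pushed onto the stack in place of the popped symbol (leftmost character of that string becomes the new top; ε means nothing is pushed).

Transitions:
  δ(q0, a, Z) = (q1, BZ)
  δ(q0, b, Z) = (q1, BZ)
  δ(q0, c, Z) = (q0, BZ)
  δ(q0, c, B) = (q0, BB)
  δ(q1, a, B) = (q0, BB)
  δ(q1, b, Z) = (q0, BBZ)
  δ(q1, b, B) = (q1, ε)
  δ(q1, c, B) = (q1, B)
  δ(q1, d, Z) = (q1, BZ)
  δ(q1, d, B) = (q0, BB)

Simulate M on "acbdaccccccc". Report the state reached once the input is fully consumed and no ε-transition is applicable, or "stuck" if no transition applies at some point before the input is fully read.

q0

(q0, acbdaccccccc, Z)
  read a, top Z: go to q1, push BZ → (q1, cbdaccccccc, BZ)
  read c, top B: go to q1, push B → (q1, bdaccccccc, BZ)
  read b, top B: go to q1, push ε → (q1, daccccccc, Z)
  read d, top Z: go to q1, push BZ → (q1, accccccc, BZ)
  read a, top B: go to q0, push BB → (q0, ccccccc, BBZ)
  read c, top B: go to q0, push BB → (q0, cccccc, BBBZ)
  read c, top B: go to q0, push BB → (q0, ccccc, BBBBZ)
  read c, top B: go to q0, push BB → (q0, cccc, BBBBBZ)
  read c, top B: go to q0, push BB → (q0, ccc, BBBBBBZ)
  read c, top B: go to q0, push BB → (q0, cc, BBBBBBBZ)
  read c, top B: go to q0, push BB → (q0, c, BBBBBBBBZ)
  read c, top B: go to q0, push BB → (q0, ε, BBBBBBBBBZ)
All input consumed; M is in state q0.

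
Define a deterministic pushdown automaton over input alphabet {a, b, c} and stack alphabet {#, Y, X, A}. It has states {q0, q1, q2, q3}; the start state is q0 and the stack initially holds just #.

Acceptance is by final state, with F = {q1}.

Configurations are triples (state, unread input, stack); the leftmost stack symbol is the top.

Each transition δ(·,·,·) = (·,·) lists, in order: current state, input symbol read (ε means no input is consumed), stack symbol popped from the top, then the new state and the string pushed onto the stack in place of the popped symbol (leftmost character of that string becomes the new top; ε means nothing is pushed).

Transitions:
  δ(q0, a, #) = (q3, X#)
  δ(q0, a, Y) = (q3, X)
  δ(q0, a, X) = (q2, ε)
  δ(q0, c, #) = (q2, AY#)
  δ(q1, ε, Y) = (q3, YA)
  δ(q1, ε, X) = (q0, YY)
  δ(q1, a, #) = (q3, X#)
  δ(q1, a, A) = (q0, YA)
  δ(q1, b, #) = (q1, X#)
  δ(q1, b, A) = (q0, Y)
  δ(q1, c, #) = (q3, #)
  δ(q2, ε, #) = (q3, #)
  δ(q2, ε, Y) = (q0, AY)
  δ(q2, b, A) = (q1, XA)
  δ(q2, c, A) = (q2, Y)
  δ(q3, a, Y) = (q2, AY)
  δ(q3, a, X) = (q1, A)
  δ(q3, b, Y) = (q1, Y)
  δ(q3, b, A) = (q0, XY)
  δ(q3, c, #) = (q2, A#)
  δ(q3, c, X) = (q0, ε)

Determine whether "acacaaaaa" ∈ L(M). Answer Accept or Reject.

(q0, acacaaaaa, #)
  read a, top #: go to q3, push X# → (q3, cacaaaaa, X#)
  read c, top X: go to q0, push ε → (q0, acaaaaa, #)
  read a, top #: go to q3, push X# → (q3, caaaaa, X#)
  read c, top X: go to q0, push ε → (q0, aaaaa, #)
  read a, top #: go to q3, push X# → (q3, aaaa, X#)
  read a, top X: go to q1, push A → (q1, aaa, A#)
  read a, top A: go to q0, push YA → (q0, aa, YA#)
  read a, top Y: go to q3, push X → (q3, a, XA#)
  read a, top X: go to q1, push A → (q1, ε, AA#)
All input consumed; state q1 ∈ F.

Accept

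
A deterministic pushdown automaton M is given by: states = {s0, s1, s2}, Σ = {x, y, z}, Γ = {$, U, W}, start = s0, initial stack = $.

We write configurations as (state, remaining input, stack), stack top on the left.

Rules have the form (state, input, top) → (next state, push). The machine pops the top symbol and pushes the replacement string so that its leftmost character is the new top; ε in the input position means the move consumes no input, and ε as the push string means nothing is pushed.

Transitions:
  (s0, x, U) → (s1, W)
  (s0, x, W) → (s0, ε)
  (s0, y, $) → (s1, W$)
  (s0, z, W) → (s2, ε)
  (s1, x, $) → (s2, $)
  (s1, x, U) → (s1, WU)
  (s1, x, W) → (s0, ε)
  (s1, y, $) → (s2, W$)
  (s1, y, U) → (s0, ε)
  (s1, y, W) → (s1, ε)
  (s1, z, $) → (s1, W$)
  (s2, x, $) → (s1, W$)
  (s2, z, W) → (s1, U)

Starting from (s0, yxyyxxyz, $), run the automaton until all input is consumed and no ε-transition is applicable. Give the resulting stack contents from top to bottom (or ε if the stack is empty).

(s0, yxyyxxyz, $)
  read y, top $: go to s1, push W$ → (s1, xyyxxyz, W$)
  read x, top W: go to s0, push ε → (s0, yyxxyz, $)
  read y, top $: go to s1, push W$ → (s1, yxxyz, W$)
  read y, top W: go to s1, push ε → (s1, xxyz, $)
  read x, top $: go to s2, push $ → (s2, xyz, $)
  read x, top $: go to s1, push W$ → (s1, yz, W$)
  read y, top W: go to s1, push ε → (s1, z, $)
  read z, top $: go to s1, push W$ → (s1, ε, W$)
All input consumed in state s1 with stack W$.

W$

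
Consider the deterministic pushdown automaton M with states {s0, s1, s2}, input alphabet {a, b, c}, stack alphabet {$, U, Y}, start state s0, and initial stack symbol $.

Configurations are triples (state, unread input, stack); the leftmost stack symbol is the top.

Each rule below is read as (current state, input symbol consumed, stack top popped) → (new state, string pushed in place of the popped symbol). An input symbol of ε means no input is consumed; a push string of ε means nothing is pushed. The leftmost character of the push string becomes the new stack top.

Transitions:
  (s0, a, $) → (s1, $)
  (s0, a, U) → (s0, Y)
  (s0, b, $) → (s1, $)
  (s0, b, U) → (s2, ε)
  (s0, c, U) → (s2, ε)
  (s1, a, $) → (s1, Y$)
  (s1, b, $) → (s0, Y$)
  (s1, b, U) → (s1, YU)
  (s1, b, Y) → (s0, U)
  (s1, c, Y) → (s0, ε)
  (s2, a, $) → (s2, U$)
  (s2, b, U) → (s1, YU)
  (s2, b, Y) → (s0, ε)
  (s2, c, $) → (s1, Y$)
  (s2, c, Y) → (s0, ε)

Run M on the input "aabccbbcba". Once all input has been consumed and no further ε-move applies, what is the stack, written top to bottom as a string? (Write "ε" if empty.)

Y$

(s0, aabccbbcba, $)
  read a, top $: go to s1, push $ → (s1, abccbbcba, $)
  read a, top $: go to s1, push Y$ → (s1, bccbbcba, Y$)
  read b, top Y: go to s0, push U → (s0, ccbbcba, U$)
  read c, top U: go to s2, push ε → (s2, cbbcba, $)
  read c, top $: go to s1, push Y$ → (s1, bbcba, Y$)
  read b, top Y: go to s0, push U → (s0, bcba, U$)
  read b, top U: go to s2, push ε → (s2, cba, $)
  read c, top $: go to s1, push Y$ → (s1, ba, Y$)
  read b, top Y: go to s0, push U → (s0, a, U$)
  read a, top U: go to s0, push Y → (s0, ε, Y$)
All input consumed in state s0 with stack Y$.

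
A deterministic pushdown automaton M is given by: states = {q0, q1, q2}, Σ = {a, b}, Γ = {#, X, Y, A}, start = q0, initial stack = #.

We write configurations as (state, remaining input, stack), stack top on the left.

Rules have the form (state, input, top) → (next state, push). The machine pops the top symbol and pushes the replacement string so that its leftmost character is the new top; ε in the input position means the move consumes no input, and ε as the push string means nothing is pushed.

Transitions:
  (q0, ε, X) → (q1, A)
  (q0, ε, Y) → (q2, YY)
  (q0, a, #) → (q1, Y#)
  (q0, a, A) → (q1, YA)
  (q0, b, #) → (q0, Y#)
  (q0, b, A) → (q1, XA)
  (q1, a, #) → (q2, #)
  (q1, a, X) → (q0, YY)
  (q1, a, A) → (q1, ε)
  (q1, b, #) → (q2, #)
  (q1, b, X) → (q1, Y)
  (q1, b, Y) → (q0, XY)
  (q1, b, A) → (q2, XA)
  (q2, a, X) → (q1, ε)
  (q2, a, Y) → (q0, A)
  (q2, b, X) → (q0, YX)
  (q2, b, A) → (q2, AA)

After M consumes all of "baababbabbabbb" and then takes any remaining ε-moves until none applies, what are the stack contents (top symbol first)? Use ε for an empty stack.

(q0, baababbabbabbb, #)
  read b, top #: go to q0, push Y# → (q0, aababbabbabbb, Y#)
  ε-move, top Y: go to q2, push YY → (q2, aababbabbabbb, YY#)
  read a, top Y: go to q0, push A → (q0, ababbabbabbb, AY#)
  read a, top A: go to q1, push YA → (q1, babbabbabbb, YAY#)
  read b, top Y: go to q0, push XY → (q0, abbabbabbb, XYAY#)
  ε-move, top X: go to q1, push A → (q1, abbabbabbb, AYAY#)
  read a, top A: go to q1, push ε → (q1, bbabbabbb, YAY#)
  read b, top Y: go to q0, push XY → (q0, babbabbb, XYAY#)
  ε-move, top X: go to q1, push A → (q1, babbabbb, AYAY#)
  read b, top A: go to q2, push XA → (q2, abbabbb, XAYAY#)
  read a, top X: go to q1, push ε → (q1, bbabbb, AYAY#)
  read b, top A: go to q2, push XA → (q2, babbb, XAYAY#)
  read b, top X: go to q0, push YX → (q0, abbb, YXAYAY#)
  ε-move, top Y: go to q2, push YY → (q2, abbb, YYXAYAY#)
  read a, top Y: go to q0, push A → (q0, bbb, AYXAYAY#)
  read b, top A: go to q1, push XA → (q1, bb, XAYXAYAY#)
  read b, top X: go to q1, push Y → (q1, b, YAYXAYAY#)
  read b, top Y: go to q0, push XY → (q0, ε, XYAYXAYAY#)
  ε-move, top X: go to q1, push A → (q1, ε, AYAYXAYAY#)
All input consumed in state q1 with stack AYAYXAYAY#.

AYAYXAYAY#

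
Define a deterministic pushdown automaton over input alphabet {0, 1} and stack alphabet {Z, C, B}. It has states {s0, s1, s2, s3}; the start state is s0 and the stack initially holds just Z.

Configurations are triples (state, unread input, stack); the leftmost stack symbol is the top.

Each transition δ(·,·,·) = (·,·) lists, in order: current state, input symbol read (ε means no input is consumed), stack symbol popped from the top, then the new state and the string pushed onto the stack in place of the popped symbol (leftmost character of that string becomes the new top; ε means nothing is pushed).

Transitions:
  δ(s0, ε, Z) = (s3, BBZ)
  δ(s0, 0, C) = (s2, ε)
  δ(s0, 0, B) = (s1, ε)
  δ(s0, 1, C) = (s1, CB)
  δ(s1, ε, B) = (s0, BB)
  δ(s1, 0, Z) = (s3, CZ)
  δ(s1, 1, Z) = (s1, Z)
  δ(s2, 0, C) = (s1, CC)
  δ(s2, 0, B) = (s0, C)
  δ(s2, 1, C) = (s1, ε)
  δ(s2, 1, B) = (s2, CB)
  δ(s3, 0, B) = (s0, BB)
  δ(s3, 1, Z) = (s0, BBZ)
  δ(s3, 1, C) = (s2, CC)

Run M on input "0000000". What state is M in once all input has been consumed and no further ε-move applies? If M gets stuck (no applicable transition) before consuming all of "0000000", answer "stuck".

(s0, 0000000, Z)
  ε-move, top Z: go to s3, push BBZ → (s3, 0000000, BBZ)
  read 0, top B: go to s0, push BB → (s0, 000000, BBBZ)
  read 0, top B: go to s1, push ε → (s1, 00000, BBZ)
  ε-move, top B: go to s0, push BB → (s0, 00000, BBBZ)
  read 0, top B: go to s1, push ε → (s1, 0000, BBZ)
  ε-move, top B: go to s0, push BB → (s0, 0000, BBBZ)
  read 0, top B: go to s1, push ε → (s1, 000, BBZ)
  ε-move, top B: go to s0, push BB → (s0, 000, BBBZ)
  read 0, top B: go to s1, push ε → (s1, 00, BBZ)
  ε-move, top B: go to s0, push BB → (s0, 00, BBBZ)
  read 0, top B: go to s1, push ε → (s1, 0, BBZ)
  ε-move, top B: go to s0, push BB → (s0, 0, BBBZ)
  read 0, top B: go to s1, push ε → (s1, ε, BBZ)
  ε-move, top B: go to s0, push BB → (s0, ε, BBBZ)
All input consumed; M is in state s0.

s0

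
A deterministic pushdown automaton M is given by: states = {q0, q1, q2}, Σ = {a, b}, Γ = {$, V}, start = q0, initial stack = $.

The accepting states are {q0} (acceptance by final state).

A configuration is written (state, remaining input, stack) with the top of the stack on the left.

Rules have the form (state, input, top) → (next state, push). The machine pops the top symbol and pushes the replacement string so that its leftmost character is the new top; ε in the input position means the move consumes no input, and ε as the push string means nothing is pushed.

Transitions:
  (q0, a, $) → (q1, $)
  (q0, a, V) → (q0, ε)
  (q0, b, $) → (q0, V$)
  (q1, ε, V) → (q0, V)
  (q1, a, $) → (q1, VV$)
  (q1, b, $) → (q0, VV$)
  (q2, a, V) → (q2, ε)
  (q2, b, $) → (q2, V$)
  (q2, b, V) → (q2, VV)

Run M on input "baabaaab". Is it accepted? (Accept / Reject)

(q0, baabaaab, $)
  read b, top $: go to q0, push V$ → (q0, aabaaab, V$)
  read a, top V: go to q0, push ε → (q0, abaaab, $)
  read a, top $: go to q1, push $ → (q1, baaab, $)
  read b, top $: go to q0, push VV$ → (q0, aaab, VV$)
  read a, top V: go to q0, push ε → (q0, aab, V$)
  read a, top V: go to q0, push ε → (q0, ab, $)
  read a, top $: go to q1, push $ → (q1, b, $)
  read b, top $: go to q0, push VV$ → (q0, ε, VV$)
All input consumed; state q0 ∈ F.

Accept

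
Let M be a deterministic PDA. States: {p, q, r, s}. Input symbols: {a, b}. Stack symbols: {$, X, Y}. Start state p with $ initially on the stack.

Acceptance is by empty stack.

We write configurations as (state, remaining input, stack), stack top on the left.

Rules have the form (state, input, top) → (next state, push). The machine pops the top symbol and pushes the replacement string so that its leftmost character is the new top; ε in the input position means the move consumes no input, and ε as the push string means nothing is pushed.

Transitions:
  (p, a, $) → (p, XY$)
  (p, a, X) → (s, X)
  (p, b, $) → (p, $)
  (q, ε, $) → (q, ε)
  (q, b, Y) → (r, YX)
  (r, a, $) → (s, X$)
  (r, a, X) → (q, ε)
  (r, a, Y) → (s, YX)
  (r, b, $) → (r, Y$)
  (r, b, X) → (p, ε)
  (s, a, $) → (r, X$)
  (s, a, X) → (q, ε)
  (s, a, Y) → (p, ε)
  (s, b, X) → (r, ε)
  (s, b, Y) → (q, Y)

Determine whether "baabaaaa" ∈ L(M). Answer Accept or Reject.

Accept

(p, baabaaaa, $)
  read b, top $: go to p, push $ → (p, aabaaaa, $)
  read a, top $: go to p, push XY$ → (p, abaaaa, XY$)
  read a, top X: go to s, push X → (s, baaaa, XY$)
  read b, top X: go to r, push ε → (r, aaaa, Y$)
  read a, top Y: go to s, push YX → (s, aaa, YX$)
  read a, top Y: go to p, push ε → (p, aa, X$)
  read a, top X: go to s, push X → (s, a, X$)
  read a, top X: go to q, push ε → (q, ε, $)
  ε-move, top $: go to q, push ε → (q, ε, ε)
All input consumed and the stack is empty.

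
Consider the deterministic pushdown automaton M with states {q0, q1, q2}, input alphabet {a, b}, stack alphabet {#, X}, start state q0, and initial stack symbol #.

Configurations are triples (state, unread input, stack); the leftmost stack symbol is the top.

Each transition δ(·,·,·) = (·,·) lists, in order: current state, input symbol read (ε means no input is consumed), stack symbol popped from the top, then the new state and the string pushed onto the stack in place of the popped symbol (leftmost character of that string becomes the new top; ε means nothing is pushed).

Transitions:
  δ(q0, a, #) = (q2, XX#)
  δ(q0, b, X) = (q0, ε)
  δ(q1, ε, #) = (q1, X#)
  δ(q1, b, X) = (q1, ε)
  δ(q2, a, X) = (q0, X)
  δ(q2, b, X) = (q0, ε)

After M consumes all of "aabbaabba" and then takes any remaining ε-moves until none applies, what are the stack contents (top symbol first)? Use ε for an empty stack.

XX#

(q0, aabbaabba, #)
  read a, top #: go to q2, push XX# → (q2, abbaabba, XX#)
  read a, top X: go to q0, push X → (q0, bbaabba, XX#)
  read b, top X: go to q0, push ε → (q0, baabba, X#)
  read b, top X: go to q0, push ε → (q0, aabba, #)
  read a, top #: go to q2, push XX# → (q2, abba, XX#)
  read a, top X: go to q0, push X → (q0, bba, XX#)
  read b, top X: go to q0, push ε → (q0, ba, X#)
  read b, top X: go to q0, push ε → (q0, a, #)
  read a, top #: go to q2, push XX# → (q2, ε, XX#)
All input consumed in state q2 with stack XX#.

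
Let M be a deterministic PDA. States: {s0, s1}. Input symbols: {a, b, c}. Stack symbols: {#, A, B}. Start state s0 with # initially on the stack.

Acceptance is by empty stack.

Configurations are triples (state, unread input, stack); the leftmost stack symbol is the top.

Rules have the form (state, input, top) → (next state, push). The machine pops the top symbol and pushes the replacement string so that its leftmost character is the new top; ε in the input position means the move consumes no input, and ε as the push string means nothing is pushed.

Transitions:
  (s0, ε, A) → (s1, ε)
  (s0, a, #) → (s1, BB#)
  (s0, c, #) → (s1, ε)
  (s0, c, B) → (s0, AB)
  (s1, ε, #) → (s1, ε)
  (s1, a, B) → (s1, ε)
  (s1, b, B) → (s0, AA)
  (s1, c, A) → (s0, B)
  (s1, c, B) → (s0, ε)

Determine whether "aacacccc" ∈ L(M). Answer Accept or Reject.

(s0, aacacccc, #)
  read a, top #: go to s1, push BB# → (s1, acacccc, BB#)
  read a, top B: go to s1, push ε → (s1, cacccc, B#)
  read c, top B: go to s0, push ε → (s0, acccc, #)
  read a, top #: go to s1, push BB# → (s1, cccc, BB#)
  read c, top B: go to s0, push ε → (s0, ccc, B#)
  read c, top B: go to s0, push AB → (s0, cc, AB#)
  ε-move, top A: go to s1, push ε → (s1, cc, B#)
  read c, top B: go to s0, push ε → (s0, c, #)
  read c, top #: go to s1, push ε → (s1, ε, ε)
All input consumed and the stack is empty.

Accept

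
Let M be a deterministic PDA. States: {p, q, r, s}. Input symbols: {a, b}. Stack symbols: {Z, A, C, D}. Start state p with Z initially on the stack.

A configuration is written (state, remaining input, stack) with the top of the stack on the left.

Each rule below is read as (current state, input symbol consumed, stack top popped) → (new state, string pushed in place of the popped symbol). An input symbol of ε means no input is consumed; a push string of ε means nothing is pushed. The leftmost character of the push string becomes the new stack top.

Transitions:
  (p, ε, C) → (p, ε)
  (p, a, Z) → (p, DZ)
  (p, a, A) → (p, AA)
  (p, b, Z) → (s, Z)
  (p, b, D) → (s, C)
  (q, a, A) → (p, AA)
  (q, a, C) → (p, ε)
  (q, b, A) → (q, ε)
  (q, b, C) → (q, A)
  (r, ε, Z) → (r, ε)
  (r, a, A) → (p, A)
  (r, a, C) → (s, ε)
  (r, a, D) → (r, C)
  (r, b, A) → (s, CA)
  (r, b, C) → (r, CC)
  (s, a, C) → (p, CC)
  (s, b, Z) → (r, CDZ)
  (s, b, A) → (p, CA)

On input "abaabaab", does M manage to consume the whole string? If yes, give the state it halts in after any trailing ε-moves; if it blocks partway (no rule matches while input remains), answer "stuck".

s

(p, abaabaab, Z)
  read a, top Z: go to p, push DZ → (p, baabaab, DZ)
  read b, top D: go to s, push C → (s, aabaab, CZ)
  read a, top C: go to p, push CC → (p, abaab, CCZ)
  ε-move, top C: go to p, push ε → (p, abaab, CZ)
  ε-move, top C: go to p, push ε → (p, abaab, Z)
  read a, top Z: go to p, push DZ → (p, baab, DZ)
  read b, top D: go to s, push C → (s, aab, CZ)
  read a, top C: go to p, push CC → (p, ab, CCZ)
  ε-move, top C: go to p, push ε → (p, ab, CZ)
  ε-move, top C: go to p, push ε → (p, ab, Z)
  read a, top Z: go to p, push DZ → (p, b, DZ)
  read b, top D: go to s, push C → (s, ε, CZ)
All input consumed; M is in state s.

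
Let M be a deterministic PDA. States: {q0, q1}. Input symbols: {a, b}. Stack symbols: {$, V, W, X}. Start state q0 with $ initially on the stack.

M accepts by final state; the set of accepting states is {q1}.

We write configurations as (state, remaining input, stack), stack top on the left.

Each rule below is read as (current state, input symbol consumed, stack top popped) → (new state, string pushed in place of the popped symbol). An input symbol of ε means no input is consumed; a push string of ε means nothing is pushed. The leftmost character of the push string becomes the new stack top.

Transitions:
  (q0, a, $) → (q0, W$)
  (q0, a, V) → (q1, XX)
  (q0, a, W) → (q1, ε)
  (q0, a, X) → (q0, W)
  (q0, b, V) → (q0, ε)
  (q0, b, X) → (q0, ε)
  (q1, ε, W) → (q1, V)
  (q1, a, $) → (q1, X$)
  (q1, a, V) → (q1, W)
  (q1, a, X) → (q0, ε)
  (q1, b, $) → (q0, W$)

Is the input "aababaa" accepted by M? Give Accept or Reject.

(q0, aababaa, $)
  read a, top $: go to q0, push W$ → (q0, ababaa, W$)
  read a, top W: go to q1, push ε → (q1, babaa, $)
  read b, top $: go to q0, push W$ → (q0, abaa, W$)
  read a, top W: go to q1, push ε → (q1, baa, $)
  read b, top $: go to q0, push W$ → (q0, aa, W$)
  read a, top W: go to q1, push ε → (q1, a, $)
  read a, top $: go to q1, push X$ → (q1, ε, X$)
All input consumed; state q1 ∈ F.

Accept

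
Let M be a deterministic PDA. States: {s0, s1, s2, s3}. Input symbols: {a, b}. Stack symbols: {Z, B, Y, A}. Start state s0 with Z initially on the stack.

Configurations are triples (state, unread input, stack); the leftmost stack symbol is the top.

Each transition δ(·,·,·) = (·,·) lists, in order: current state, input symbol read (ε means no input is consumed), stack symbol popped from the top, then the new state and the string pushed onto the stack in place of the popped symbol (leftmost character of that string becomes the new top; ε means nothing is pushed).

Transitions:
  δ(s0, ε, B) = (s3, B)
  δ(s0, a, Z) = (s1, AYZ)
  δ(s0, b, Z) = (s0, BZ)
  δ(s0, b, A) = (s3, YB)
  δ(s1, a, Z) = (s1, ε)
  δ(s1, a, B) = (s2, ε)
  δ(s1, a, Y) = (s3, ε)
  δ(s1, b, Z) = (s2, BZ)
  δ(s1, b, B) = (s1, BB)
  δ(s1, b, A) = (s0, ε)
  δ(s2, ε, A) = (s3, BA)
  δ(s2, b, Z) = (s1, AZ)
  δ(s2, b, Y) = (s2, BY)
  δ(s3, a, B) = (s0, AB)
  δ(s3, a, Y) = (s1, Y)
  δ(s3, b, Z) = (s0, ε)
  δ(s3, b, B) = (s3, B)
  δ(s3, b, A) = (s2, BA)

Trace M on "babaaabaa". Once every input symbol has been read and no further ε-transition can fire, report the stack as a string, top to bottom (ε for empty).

BBBZ

(s0, babaaabaa, Z)
  read b, top Z: go to s0, push BZ → (s0, abaaabaa, BZ)
  ε-move, top B: go to s3, push B → (s3, abaaabaa, BZ)
  read a, top B: go to s0, push AB → (s0, baaabaa, ABZ)
  read b, top A: go to s3, push YB → (s3, aaabaa, YBBZ)
  read a, top Y: go to s1, push Y → (s1, aabaa, YBBZ)
  read a, top Y: go to s3, push ε → (s3, abaa, BBZ)
  read a, top B: go to s0, push AB → (s0, baa, ABBZ)
  read b, top A: go to s3, push YB → (s3, aa, YBBBZ)
  read a, top Y: go to s1, push Y → (s1, a, YBBBZ)
  read a, top Y: go to s3, push ε → (s3, ε, BBBZ)
All input consumed in state s3 with stack BBBZ.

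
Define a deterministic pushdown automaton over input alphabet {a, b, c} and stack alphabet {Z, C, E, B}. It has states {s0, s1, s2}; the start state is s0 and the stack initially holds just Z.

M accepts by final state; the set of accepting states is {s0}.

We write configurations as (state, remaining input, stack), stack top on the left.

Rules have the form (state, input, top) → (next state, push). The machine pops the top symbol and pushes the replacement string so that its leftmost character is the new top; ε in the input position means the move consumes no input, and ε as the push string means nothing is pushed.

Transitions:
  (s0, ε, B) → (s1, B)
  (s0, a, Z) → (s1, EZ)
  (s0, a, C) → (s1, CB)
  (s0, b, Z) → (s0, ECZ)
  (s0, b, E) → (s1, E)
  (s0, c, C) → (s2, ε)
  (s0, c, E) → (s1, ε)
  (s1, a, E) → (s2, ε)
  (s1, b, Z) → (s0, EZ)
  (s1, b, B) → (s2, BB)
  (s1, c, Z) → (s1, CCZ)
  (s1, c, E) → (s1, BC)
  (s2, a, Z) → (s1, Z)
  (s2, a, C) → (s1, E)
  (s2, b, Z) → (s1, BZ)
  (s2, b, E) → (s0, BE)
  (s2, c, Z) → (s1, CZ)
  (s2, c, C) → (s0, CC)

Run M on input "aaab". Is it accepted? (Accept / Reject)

Accept

(s0, aaab, Z)
  read a, top Z: go to s1, push EZ → (s1, aab, EZ)
  read a, top E: go to s2, push ε → (s2, ab, Z)
  read a, top Z: go to s1, push Z → (s1, b, Z)
  read b, top Z: go to s0, push EZ → (s0, ε, EZ)
All input consumed; state s0 ∈ F.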